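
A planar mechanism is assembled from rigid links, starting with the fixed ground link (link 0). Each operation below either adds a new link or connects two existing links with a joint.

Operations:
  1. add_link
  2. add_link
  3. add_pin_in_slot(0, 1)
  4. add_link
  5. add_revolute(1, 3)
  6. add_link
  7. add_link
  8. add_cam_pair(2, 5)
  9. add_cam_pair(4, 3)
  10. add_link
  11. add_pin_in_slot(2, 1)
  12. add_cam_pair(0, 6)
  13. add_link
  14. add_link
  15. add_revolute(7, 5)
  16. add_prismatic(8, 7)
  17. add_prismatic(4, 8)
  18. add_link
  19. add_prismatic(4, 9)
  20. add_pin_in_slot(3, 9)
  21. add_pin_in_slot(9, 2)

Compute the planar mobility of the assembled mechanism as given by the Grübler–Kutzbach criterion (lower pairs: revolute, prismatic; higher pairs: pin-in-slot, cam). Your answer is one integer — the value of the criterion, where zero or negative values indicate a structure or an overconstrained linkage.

M = 10

L=1 J1=0 J2=0
add link → L=2 J1=0 J2=0
add link → L=3 J1=0 J2=0
PS@0,1 dof=2 J2 → L=3 J1=0 J2=1
add link → L=4 J1=0 J2=1
R@1,3 dof=1 J1 → L=4 J1=1 J2=1
add link → L=5 J1=1 J2=1
add link → L=6 J1=1 J2=1
C@2,5 dof=2 J2 → L=6 J1=1 J2=2
C@4,3 dof=2 J2 → L=6 J1=1 J2=3
add link → L=7 J1=1 J2=3
PS@2,1 dof=2 J2 → L=7 J1=1 J2=4
C@0,6 dof=2 J2 → L=7 J1=1 J2=5
add link → L=8 J1=1 J2=5
add link → L=9 J1=1 J2=5
R@7,5 dof=1 J1 → L=9 J1=2 J2=5
P@8,7 dof=1 J1 → L=9 J1=3 J2=5
P@4,8 dof=1 J1 → L=9 J1=4 J2=5
add link → L=10 J1=4 J2=5
P@4,9 dof=1 J1 → L=10 J1=5 J2=5
PS@3,9 dof=2 J2 → L=10 J1=5 J2=6
PS@9,2 dof=2 J2 → L=10 J1=5 J2=7
M=3(L−1)−2J1−J2=3·9−2·5−7=10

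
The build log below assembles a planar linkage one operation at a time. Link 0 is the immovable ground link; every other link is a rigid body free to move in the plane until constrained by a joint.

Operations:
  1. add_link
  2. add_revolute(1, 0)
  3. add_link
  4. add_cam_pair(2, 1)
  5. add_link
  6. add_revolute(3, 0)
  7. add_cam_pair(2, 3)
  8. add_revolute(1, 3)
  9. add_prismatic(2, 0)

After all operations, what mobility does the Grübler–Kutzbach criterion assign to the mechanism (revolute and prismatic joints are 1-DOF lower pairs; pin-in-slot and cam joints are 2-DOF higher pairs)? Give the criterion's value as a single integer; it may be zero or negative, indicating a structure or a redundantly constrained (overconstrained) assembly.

(L,J1,J2)=(1,0,0); link0 fixed
link1: (2,0,0)
R 1-0 [J1]: (2,1,0)
link2: (3,1,0)
C 2-1 [J2]: (3,1,1)
link3: (4,1,1)
R 3-0 [J1]: (4,2,1)
C 2-3 [J2]: (4,2,2)
R 1-3 [J1]: (4,3,2)
P 2-0 [J1]: (4,4,2)
Grübler: 3·3 − 2·4 − 2 = -1

M = -1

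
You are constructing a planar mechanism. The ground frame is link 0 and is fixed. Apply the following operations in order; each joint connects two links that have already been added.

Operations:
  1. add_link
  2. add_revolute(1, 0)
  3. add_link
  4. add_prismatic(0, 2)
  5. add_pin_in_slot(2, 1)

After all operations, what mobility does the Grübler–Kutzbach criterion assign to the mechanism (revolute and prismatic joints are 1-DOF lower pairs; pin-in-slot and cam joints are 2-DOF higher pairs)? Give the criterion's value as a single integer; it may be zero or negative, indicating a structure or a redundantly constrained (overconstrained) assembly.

link 0 = ground. State L|J1|J2 = 1|0|0
+link1  2|0|0
R(1,0) f=1→J1  2|1|0
+link2  3|1|0
P(0,2) f=1→J1  3|2|0
PS(2,1) f=2→J2  3|2|1
M = 3(3−1)−2·2−1 = 6−4−1 = 1

M = 1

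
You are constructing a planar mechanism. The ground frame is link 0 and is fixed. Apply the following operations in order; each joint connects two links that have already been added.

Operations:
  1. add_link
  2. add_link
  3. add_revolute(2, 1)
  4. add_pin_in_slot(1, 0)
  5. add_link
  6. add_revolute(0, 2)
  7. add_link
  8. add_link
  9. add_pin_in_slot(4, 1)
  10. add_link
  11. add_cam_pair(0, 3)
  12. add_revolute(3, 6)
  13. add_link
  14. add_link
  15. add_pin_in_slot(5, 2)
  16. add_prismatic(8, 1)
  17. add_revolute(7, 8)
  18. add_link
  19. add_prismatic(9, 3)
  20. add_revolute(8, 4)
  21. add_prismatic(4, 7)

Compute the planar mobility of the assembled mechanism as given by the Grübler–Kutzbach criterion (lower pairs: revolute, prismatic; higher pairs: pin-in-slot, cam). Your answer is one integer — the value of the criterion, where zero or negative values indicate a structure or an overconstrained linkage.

ground; <1,0,0>
#1 <2,0,0>
#2 <3,0,0>
R:2↔1 J1 <3,1,0>
PS:1↔0 J2 <3,1,1>
#3 <4,1,1>
R:0↔2 J1 <4,2,1>
#4 <5,2,1>
#5 <6,2,1>
PS:4↔1 J2 <6,2,2>
#6 <7,2,2>
C:0↔3 J2 <7,2,3>
R:3↔6 J1 <7,3,3>
#7 <8,3,3>
#8 <9,3,3>
PS:5↔2 J2 <9,3,4>
P:8↔1 J1 <9,4,4>
R:7↔8 J1 <9,5,4>
#9 <10,5,4>
P:9↔3 J1 <10,6,4>
R:8↔4 J1 <10,7,4>
P:4↔7 J1 <10,8,4>
3×9 − 2×8 − 1×4 = 7

M = 7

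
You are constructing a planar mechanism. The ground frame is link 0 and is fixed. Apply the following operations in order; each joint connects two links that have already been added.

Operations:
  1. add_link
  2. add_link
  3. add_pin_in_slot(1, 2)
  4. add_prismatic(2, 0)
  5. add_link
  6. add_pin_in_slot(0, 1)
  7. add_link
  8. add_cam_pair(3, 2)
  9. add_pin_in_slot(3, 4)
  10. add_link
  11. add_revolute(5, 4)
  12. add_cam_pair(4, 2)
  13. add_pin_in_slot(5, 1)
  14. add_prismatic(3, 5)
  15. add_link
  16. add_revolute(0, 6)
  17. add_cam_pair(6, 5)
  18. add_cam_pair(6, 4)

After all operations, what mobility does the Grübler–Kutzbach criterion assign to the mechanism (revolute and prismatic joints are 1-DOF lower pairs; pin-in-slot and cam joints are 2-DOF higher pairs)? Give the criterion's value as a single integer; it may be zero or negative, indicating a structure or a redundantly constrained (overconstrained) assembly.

M = 2

link 0 = ground. State L|J1|J2 = 1|0|0
+link1  2|0|0
+link2  3|0|0
PS(1,2) f=2→J2  3|0|1
P(2,0) f=1→J1  3|1|1
+link3  4|1|1
PS(0,1) f=2→J2  4|1|2
+link4  5|1|2
C(3,2) f=2→J2  5|1|3
PS(3,4) f=2→J2  5|1|4
+link5  6|1|4
R(5,4) f=1→J1  6|2|4
C(4,2) f=2→J2  6|2|5
PS(5,1) f=2→J2  6|2|6
P(3,5) f=1→J1  6|3|6
+link6  7|3|6
R(0,6) f=1→J1  7|4|6
C(6,5) f=2→J2  7|4|7
C(6,4) f=2→J2  7|4|8
M = 3(7−1)−2·4−8 = 18−8−8 = 2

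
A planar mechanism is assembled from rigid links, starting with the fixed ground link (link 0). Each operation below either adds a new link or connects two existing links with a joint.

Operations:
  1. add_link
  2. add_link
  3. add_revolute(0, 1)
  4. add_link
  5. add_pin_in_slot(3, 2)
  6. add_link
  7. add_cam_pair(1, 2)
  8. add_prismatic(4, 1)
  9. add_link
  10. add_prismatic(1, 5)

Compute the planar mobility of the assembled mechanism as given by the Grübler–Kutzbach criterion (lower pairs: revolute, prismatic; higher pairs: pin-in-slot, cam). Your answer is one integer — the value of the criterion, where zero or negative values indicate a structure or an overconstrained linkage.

M = 7

(L,J1,J2)=(1,0,0); link0 fixed
link1: (2,0,0)
link2: (3,0,0)
R 0-1 [J1]: (3,1,0)
link3: (4,1,0)
PS 3-2 [J2]: (4,1,1)
link4: (5,1,1)
C 1-2 [J2]: (5,1,2)
P 4-1 [J1]: (5,2,2)
link5: (6,2,2)
P 1-5 [J1]: (6,3,2)
Grübler: 3·5 − 2·3 − 2 = 7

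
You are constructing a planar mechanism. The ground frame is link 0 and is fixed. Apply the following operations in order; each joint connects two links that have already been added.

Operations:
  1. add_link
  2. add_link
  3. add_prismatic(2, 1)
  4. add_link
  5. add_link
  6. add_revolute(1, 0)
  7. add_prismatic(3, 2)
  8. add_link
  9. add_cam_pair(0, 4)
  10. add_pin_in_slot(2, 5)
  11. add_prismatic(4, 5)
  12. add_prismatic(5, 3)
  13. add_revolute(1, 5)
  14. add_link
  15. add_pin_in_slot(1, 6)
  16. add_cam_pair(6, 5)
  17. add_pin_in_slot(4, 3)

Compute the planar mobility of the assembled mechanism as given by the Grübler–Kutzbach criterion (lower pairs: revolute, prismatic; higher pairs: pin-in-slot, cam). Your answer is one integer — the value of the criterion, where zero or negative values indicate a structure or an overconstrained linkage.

M = 1

ground; <1,0,0>
#1 <2,0,0>
#2 <3,0,0>
P:2↔1 J1 <3,1,0>
#3 <4,1,0>
#4 <5,1,0>
R:1↔0 J1 <5,2,0>
P:3↔2 J1 <5,3,0>
#5 <6,3,0>
C:0↔4 J2 <6,3,1>
PS:2↔5 J2 <6,3,2>
P:4↔5 J1 <6,4,2>
P:5↔3 J1 <6,5,2>
R:1↔5 J1 <6,6,2>
#6 <7,6,2>
PS:1↔6 J2 <7,6,3>
C:6↔5 J2 <7,6,4>
PS:4↔3 J2 <7,6,5>
3×6 − 2×6 − 1×5 = 1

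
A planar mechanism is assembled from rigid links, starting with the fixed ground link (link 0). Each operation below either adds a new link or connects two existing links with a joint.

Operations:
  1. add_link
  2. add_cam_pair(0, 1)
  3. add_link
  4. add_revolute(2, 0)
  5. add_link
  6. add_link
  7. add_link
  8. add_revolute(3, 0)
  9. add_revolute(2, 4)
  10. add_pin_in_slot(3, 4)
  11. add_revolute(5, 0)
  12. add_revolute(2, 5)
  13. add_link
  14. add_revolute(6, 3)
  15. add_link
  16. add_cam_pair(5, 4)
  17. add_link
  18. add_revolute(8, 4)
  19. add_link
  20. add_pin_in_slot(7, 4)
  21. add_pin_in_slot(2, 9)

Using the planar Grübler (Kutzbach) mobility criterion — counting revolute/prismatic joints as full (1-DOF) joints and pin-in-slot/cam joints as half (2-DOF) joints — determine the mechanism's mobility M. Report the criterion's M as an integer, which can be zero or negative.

M = 8

[1;0;0] (link 0 is ground)
L+ [2;0;0]
C(0,1)∈J2 [2;0;1]
L+ [3;0;1]
R(2,0)∈J1 [3;1;1]
L+ [4;1;1]
L+ [5;1;1]
L+ [6;1;1]
R(3,0)∈J1 [6;2;1]
R(2,4)∈J1 [6;3;1]
PS(3,4)∈J2 [6;3;2]
R(5,0)∈J1 [6;4;2]
R(2,5)∈J1 [6;5;2]
L+ [7;5;2]
R(6,3)∈J1 [7;6;2]
L+ [8;6;2]
C(5,4)∈J2 [8;6;3]
L+ [9;6;3]
R(8,4)∈J1 [9;7;3]
L+ [10;7;3]
PS(7,4)∈J2 [10;7;4]
PS(2,9)∈J2 [10;7;5]
mobility = 27 − 14 − 5 = 8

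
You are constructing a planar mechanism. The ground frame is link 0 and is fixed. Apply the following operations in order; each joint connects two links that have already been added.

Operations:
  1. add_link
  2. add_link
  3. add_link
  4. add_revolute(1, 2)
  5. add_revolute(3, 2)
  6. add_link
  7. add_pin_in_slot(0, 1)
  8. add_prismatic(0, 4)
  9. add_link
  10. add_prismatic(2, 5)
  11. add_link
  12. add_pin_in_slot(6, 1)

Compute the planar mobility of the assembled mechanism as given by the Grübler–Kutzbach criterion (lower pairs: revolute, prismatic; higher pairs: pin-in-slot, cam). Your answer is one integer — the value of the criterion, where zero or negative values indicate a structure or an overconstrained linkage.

(L,J1,J2)=(1,0,0); link0 fixed
link1: (2,0,0)
link2: (3,0,0)
link3: (4,0,0)
R 1-2 [J1]: (4,1,0)
R 3-2 [J1]: (4,2,0)
link4: (5,2,0)
PS 0-1 [J2]: (5,2,1)
P 0-4 [J1]: (5,3,1)
link5: (6,3,1)
P 2-5 [J1]: (6,4,1)
link6: (7,4,1)
PS 6-1 [J2]: (7,4,2)
Grübler: 3·6 − 2·4 − 2 = 8

M = 8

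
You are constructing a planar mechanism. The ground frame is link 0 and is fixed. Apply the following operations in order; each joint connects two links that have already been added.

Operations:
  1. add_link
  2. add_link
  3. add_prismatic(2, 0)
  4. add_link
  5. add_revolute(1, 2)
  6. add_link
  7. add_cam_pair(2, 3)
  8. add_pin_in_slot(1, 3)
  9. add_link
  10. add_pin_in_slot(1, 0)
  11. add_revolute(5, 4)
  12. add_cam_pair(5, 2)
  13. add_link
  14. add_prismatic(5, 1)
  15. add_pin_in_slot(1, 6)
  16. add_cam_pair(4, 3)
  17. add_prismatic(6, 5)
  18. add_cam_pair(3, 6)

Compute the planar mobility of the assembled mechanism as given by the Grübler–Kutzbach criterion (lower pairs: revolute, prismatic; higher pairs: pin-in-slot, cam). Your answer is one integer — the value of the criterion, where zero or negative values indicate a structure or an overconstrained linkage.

L=1 J1=0 J2=0
add link → L=2 J1=0 J2=0
add link → L=3 J1=0 J2=0
P@2,0 dof=1 J1 → L=3 J1=1 J2=0
add link → L=4 J1=1 J2=0
R@1,2 dof=1 J1 → L=4 J1=2 J2=0
add link → L=5 J1=2 J2=0
C@2,3 dof=2 J2 → L=5 J1=2 J2=1
PS@1,3 dof=2 J2 → L=5 J1=2 J2=2
add link → L=6 J1=2 J2=2
PS@1,0 dof=2 J2 → L=6 J1=2 J2=3
R@5,4 dof=1 J1 → L=6 J1=3 J2=3
C@5,2 dof=2 J2 → L=6 J1=3 J2=4
add link → L=7 J1=3 J2=4
P@5,1 dof=1 J1 → L=7 J1=4 J2=4
PS@1,6 dof=2 J2 → L=7 J1=4 J2=5
C@4,3 dof=2 J2 → L=7 J1=4 J2=6
P@6,5 dof=1 J1 → L=7 J1=5 J2=6
C@3,6 dof=2 J2 → L=7 J1=5 J2=7
M=3(L−1)−2J1−J2=3·6−2·5−7=1

M = 1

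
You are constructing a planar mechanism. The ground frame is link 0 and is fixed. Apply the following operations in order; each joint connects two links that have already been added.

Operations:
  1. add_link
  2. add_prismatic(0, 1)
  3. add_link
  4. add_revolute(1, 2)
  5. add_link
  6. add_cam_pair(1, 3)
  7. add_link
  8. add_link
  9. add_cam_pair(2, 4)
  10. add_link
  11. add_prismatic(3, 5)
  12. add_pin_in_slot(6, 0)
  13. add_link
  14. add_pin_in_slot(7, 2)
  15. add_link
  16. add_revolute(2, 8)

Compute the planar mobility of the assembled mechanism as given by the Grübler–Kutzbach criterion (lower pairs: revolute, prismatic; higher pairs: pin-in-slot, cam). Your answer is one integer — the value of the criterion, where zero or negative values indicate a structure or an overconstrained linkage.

L=1 J1=0 J2=0
add link → L=2 J1=0 J2=0
P@0,1 dof=1 J1 → L=2 J1=1 J2=0
add link → L=3 J1=1 J2=0
R@1,2 dof=1 J1 → L=3 J1=2 J2=0
add link → L=4 J1=2 J2=0
C@1,3 dof=2 J2 → L=4 J1=2 J2=1
add link → L=5 J1=2 J2=1
add link → L=6 J1=2 J2=1
C@2,4 dof=2 J2 → L=6 J1=2 J2=2
add link → L=7 J1=2 J2=2
P@3,5 dof=1 J1 → L=7 J1=3 J2=2
PS@6,0 dof=2 J2 → L=7 J1=3 J2=3
add link → L=8 J1=3 J2=3
PS@7,2 dof=2 J2 → L=8 J1=3 J2=4
add link → L=9 J1=3 J2=4
R@2,8 dof=1 J1 → L=9 J1=4 J2=4
M=3(L−1)−2J1−J2=3·8−2·4−4=12

M = 12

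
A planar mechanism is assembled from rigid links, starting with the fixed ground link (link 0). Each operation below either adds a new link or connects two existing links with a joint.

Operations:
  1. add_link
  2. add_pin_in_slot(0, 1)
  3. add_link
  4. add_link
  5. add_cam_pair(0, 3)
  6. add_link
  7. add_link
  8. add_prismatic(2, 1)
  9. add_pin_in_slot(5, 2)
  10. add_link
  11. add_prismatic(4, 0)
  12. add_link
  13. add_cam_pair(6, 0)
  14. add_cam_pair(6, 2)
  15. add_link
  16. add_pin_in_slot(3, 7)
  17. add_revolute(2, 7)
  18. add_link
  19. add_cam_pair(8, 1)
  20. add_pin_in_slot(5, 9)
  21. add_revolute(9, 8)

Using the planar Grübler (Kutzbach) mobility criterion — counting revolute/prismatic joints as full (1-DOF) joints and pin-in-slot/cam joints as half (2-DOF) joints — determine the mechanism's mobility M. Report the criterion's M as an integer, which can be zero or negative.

M = 11

[1;0;0] (link 0 is ground)
L+ [2;0;0]
PS(0,1)∈J2 [2;0;1]
L+ [3;0;1]
L+ [4;0;1]
C(0,3)∈J2 [4;0;2]
L+ [5;0;2]
L+ [6;0;2]
P(2,1)∈J1 [6;1;2]
PS(5,2)∈J2 [6;1;3]
L+ [7;1;3]
P(4,0)∈J1 [7;2;3]
L+ [8;2;3]
C(6,0)∈J2 [8;2;4]
C(6,2)∈J2 [8;2;5]
L+ [9;2;5]
PS(3,7)∈J2 [9;2;6]
R(2,7)∈J1 [9;3;6]
L+ [10;3;6]
C(8,1)∈J2 [10;3;7]
PS(5,9)∈J2 [10;3;8]
R(9,8)∈J1 [10;4;8]
mobility = 27 − 8 − 8 = 11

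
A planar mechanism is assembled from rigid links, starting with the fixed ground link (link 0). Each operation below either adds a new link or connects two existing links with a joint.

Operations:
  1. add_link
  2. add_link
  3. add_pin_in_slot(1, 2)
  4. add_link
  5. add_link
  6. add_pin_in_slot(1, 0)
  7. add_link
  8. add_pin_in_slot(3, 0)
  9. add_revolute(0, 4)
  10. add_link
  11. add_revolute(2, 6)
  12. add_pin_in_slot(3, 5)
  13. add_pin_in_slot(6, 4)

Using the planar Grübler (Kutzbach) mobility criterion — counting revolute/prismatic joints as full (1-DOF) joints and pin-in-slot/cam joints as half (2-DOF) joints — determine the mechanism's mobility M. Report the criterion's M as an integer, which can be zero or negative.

(L,J1,J2)=(1,0,0); link0 fixed
link1: (2,0,0)
link2: (3,0,0)
PS 1-2 [J2]: (3,0,1)
link3: (4,0,1)
link4: (5,0,1)
PS 1-0 [J2]: (5,0,2)
link5: (6,0,2)
PS 3-0 [J2]: (6,0,3)
R 0-4 [J1]: (6,1,3)
link6: (7,1,3)
R 2-6 [J1]: (7,2,3)
PS 3-5 [J2]: (7,2,4)
PS 6-4 [J2]: (7,2,5)
Grübler: 3·6 − 2·2 − 5 = 9

M = 9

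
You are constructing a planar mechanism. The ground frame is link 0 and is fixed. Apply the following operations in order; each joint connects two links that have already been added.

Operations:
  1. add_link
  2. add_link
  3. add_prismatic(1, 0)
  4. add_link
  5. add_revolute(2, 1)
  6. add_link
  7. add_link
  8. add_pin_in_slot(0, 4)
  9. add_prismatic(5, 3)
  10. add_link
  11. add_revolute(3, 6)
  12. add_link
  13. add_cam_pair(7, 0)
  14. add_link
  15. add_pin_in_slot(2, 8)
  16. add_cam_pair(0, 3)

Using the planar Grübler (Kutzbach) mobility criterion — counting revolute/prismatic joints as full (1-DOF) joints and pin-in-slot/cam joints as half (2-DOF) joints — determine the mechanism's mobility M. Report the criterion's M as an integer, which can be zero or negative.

L=1 J1=0 J2=0
add link → L=2 J1=0 J2=0
add link → L=3 J1=0 J2=0
P@1,0 dof=1 J1 → L=3 J1=1 J2=0
add link → L=4 J1=1 J2=0
R@2,1 dof=1 J1 → L=4 J1=2 J2=0
add link → L=5 J1=2 J2=0
add link → L=6 J1=2 J2=0
PS@0,4 dof=2 J2 → L=6 J1=2 J2=1
P@5,3 dof=1 J1 → L=6 J1=3 J2=1
add link → L=7 J1=3 J2=1
R@3,6 dof=1 J1 → L=7 J1=4 J2=1
add link → L=8 J1=4 J2=1
C@7,0 dof=2 J2 → L=8 J1=4 J2=2
add link → L=9 J1=4 J2=2
PS@2,8 dof=2 J2 → L=9 J1=4 J2=3
C@0,3 dof=2 J2 → L=9 J1=4 J2=4
M=3(L−1)−2J1−J2=3·8−2·4−4=12

M = 12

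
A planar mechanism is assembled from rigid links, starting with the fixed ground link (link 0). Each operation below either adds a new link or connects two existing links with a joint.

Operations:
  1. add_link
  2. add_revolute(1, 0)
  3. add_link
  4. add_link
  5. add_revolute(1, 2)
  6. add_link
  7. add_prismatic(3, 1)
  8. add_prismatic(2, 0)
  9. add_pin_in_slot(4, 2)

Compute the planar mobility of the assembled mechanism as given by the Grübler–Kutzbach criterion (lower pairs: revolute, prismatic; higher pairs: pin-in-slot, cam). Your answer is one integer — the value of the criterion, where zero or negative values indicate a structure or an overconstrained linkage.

M = 3

ground; <1,0,0>
#1 <2,0,0>
R:1↔0 J1 <2,1,0>
#2 <3,1,0>
#3 <4,1,0>
R:1↔2 J1 <4,2,0>
#4 <5,2,0>
P:3↔1 J1 <5,3,0>
P:2↔0 J1 <5,4,0>
PS:4↔2 J2 <5,4,1>
3×4 − 2×4 − 1×1 = 3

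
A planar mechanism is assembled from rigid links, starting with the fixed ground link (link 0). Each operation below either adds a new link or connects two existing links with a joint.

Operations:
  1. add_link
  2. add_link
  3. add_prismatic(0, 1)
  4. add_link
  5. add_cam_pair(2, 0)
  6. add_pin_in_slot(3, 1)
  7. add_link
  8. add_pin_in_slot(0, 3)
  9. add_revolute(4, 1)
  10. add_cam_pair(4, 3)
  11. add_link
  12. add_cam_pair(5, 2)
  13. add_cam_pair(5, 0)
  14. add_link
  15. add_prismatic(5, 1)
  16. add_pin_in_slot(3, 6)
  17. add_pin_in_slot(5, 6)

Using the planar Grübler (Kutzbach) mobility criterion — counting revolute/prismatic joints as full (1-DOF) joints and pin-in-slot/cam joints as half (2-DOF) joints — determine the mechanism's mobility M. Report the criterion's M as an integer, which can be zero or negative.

(L,J1,J2)=(1,0,0); link0 fixed
link1: (2,0,0)
link2: (3,0,0)
P 0-1 [J1]: (3,1,0)
link3: (4,1,0)
C 2-0 [J2]: (4,1,1)
PS 3-1 [J2]: (4,1,2)
link4: (5,1,2)
PS 0-3 [J2]: (5,1,3)
R 4-1 [J1]: (5,2,3)
C 4-3 [J2]: (5,2,4)
link5: (6,2,4)
C 5-2 [J2]: (6,2,5)
C 5-0 [J2]: (6,2,6)
link6: (7,2,6)
P 5-1 [J1]: (7,3,6)
PS 3-6 [J2]: (7,3,7)
PS 5-6 [J2]: (7,3,8)
Grübler: 3·6 − 2·3 − 8 = 4

M = 4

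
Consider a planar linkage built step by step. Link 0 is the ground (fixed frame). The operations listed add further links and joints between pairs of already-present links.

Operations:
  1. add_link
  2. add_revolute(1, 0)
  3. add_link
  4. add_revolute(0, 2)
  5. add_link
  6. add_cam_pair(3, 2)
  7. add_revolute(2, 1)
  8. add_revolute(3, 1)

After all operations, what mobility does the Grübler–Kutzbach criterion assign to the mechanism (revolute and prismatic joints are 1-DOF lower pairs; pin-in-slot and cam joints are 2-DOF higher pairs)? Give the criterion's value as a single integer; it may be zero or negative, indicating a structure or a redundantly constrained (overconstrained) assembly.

L=1 J1=0 J2=0
add link → L=2 J1=0 J2=0
R@1,0 dof=1 J1 → L=2 J1=1 J2=0
add link → L=3 J1=1 J2=0
R@0,2 dof=1 J1 → L=3 J1=2 J2=0
add link → L=4 J1=2 J2=0
C@3,2 dof=2 J2 → L=4 J1=2 J2=1
R@2,1 dof=1 J1 → L=4 J1=3 J2=1
R@3,1 dof=1 J1 → L=4 J1=4 J2=1
M=3(L−1)−2J1−J2=3·3−2·4−1=0

M = 0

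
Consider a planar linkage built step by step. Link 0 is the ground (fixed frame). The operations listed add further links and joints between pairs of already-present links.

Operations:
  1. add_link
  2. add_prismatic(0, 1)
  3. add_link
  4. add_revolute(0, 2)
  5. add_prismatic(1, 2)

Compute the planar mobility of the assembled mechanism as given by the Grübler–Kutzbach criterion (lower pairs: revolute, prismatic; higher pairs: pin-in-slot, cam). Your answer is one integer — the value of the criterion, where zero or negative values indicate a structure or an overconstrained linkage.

(L,J1,J2)=(1,0,0); link0 fixed
link1: (2,0,0)
P 0-1 [J1]: (2,1,0)
link2: (3,1,0)
R 0-2 [J1]: (3,2,0)
P 1-2 [J1]: (3,3,0)
Grübler: 3·2 − 2·3 − 0 = 0

M = 0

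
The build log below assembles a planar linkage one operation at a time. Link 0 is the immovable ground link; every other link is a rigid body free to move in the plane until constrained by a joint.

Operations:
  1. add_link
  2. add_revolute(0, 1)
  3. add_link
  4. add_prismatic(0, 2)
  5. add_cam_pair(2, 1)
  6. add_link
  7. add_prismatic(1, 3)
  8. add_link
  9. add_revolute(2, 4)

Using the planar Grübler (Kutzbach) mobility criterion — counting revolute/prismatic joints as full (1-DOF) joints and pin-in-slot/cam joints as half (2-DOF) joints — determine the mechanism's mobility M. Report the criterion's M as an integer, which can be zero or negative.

M = 3

L=1 J1=0 J2=0
add link → L=2 J1=0 J2=0
R@0,1 dof=1 J1 → L=2 J1=1 J2=0
add link → L=3 J1=1 J2=0
P@0,2 dof=1 J1 → L=3 J1=2 J2=0
C@2,1 dof=2 J2 → L=3 J1=2 J2=1
add link → L=4 J1=2 J2=1
P@1,3 dof=1 J1 → L=4 J1=3 J2=1
add link → L=5 J1=3 J2=1
R@2,4 dof=1 J1 → L=5 J1=4 J2=1
M=3(L−1)−2J1−J2=3·4−2·4−1=3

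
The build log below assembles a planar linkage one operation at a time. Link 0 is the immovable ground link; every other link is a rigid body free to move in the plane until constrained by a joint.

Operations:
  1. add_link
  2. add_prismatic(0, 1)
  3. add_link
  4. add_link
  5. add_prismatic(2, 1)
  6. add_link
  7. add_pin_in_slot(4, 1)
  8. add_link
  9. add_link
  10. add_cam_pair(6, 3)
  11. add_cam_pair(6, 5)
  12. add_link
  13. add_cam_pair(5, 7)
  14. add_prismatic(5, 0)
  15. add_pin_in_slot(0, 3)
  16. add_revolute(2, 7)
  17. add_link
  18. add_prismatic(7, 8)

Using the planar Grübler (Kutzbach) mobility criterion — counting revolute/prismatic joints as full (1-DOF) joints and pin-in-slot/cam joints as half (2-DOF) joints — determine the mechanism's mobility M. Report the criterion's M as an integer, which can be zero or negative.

[1;0;0] (link 0 is ground)
L+ [2;0;0]
P(0,1)∈J1 [2;1;0]
L+ [3;1;0]
L+ [4;1;0]
P(2,1)∈J1 [4;2;0]
L+ [5;2;0]
PS(4,1)∈J2 [5;2;1]
L+ [6;2;1]
L+ [7;2;1]
C(6,3)∈J2 [7;2;2]
C(6,5)∈J2 [7;2;3]
L+ [8;2;3]
C(5,7)∈J2 [8;2;4]
P(5,0)∈J1 [8;3;4]
PS(0,3)∈J2 [8;3;5]
R(2,7)∈J1 [8;4;5]
L+ [9;4;5]
P(7,8)∈J1 [9;5;5]
mobility = 24 − 10 − 5 = 9

M = 9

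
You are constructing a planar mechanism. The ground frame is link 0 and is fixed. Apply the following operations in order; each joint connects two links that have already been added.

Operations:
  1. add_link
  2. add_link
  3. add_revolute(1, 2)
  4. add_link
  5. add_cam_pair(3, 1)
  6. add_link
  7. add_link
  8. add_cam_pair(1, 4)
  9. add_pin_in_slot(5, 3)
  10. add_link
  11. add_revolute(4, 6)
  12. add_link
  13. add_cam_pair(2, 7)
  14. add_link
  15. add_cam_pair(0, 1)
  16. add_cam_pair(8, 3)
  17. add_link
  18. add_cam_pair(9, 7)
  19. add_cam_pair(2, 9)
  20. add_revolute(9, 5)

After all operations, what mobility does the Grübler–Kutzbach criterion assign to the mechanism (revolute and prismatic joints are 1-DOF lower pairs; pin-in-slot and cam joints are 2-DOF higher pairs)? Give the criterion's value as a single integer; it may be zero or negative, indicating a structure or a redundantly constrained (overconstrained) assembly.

L=1 J1=0 J2=0
add link → L=2 J1=0 J2=0
add link → L=3 J1=0 J2=0
R@1,2 dof=1 J1 → L=3 J1=1 J2=0
add link → L=4 J1=1 J2=0
C@3,1 dof=2 J2 → L=4 J1=1 J2=1
add link → L=5 J1=1 J2=1
add link → L=6 J1=1 J2=1
C@1,4 dof=2 J2 → L=6 J1=1 J2=2
PS@5,3 dof=2 J2 → L=6 J1=1 J2=3
add link → L=7 J1=1 J2=3
R@4,6 dof=1 J1 → L=7 J1=2 J2=3
add link → L=8 J1=2 J2=3
C@2,7 dof=2 J2 → L=8 J1=2 J2=4
add link → L=9 J1=2 J2=4
C@0,1 dof=2 J2 → L=9 J1=2 J2=5
C@8,3 dof=2 J2 → L=9 J1=2 J2=6
add link → L=10 J1=2 J2=6
C@9,7 dof=2 J2 → L=10 J1=2 J2=7
C@2,9 dof=2 J2 → L=10 J1=2 J2=8
R@9,5 dof=1 J1 → L=10 J1=3 J2=8
M=3(L−1)−2J1−J2=3·9−2·3−8=13

M = 13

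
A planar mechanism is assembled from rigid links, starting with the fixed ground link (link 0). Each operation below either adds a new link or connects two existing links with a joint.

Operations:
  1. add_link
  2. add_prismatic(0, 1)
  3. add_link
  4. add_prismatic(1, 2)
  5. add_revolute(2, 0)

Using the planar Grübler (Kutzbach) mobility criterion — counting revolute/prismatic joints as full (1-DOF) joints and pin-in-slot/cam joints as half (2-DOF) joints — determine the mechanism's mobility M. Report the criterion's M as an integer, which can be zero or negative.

M = 0

L=1 J1=0 J2=0
add link → L=2 J1=0 J2=0
P@0,1 dof=1 J1 → L=2 J1=1 J2=0
add link → L=3 J1=1 J2=0
P@1,2 dof=1 J1 → L=3 J1=2 J2=0
R@2,0 dof=1 J1 → L=3 J1=3 J2=0
M=3(L−1)−2J1−J2=3·2−2·3−0=0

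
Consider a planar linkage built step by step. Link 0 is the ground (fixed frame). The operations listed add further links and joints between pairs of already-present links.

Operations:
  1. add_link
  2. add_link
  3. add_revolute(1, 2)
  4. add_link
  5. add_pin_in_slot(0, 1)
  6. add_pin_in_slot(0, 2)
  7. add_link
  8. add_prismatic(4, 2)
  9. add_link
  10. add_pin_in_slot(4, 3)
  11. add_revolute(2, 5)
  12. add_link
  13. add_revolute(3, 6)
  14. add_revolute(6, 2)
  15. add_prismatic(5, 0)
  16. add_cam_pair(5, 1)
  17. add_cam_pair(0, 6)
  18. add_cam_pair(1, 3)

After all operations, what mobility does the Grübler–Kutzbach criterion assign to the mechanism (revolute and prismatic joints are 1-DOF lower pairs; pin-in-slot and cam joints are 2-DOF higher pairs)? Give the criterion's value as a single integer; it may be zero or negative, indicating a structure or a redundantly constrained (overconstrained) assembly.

L=1 J1=0 J2=0
add link → L=2 J1=0 J2=0
add link → L=3 J1=0 J2=0
R@1,2 dof=1 J1 → L=3 J1=1 J2=0
add link → L=4 J1=1 J2=0
PS@0,1 dof=2 J2 → L=4 J1=1 J2=1
PS@0,2 dof=2 J2 → L=4 J1=1 J2=2
add link → L=5 J1=1 J2=2
P@4,2 dof=1 J1 → L=5 J1=2 J2=2
add link → L=6 J1=2 J2=2
PS@4,3 dof=2 J2 → L=6 J1=2 J2=3
R@2,5 dof=1 J1 → L=6 J1=3 J2=3
add link → L=7 J1=3 J2=3
R@3,6 dof=1 J1 → L=7 J1=4 J2=3
R@6,2 dof=1 J1 → L=7 J1=5 J2=3
P@5,0 dof=1 J1 → L=7 J1=6 J2=3
C@5,1 dof=2 J2 → L=7 J1=6 J2=4
C@0,6 dof=2 J2 → L=7 J1=6 J2=5
C@1,3 dof=2 J2 → L=7 J1=6 J2=6
M=3(L−1)−2J1−J2=3·6−2·6−6=0

M = 0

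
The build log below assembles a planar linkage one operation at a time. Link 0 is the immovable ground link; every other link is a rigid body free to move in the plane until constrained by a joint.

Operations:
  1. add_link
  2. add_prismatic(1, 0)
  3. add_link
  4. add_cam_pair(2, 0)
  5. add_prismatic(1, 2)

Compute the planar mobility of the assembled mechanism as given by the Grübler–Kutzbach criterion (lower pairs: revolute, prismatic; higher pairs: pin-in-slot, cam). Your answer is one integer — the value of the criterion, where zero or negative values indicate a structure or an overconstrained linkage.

M = 1

link 0 = ground. State L|J1|J2 = 1|0|0
+link1  2|0|0
P(1,0) f=1→J1  2|1|0
+link2  3|1|0
C(2,0) f=2→J2  3|1|1
P(1,2) f=1→J1  3|2|1
M = 3(3−1)−2·2−1 = 6−4−1 = 1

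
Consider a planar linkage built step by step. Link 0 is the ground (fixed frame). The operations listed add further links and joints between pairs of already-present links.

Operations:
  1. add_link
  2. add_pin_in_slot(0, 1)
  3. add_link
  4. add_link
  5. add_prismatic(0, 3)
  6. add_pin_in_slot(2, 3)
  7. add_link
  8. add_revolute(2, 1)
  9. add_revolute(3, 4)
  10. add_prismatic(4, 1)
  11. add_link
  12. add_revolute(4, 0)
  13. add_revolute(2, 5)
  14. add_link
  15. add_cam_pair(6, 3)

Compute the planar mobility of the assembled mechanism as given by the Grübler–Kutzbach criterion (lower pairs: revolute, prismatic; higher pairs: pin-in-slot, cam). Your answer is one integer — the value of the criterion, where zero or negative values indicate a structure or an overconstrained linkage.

[1;0;0] (link 0 is ground)
L+ [2;0;0]
PS(0,1)∈J2 [2;0;1]
L+ [3;0;1]
L+ [4;0;1]
P(0,3)∈J1 [4;1;1]
PS(2,3)∈J2 [4;1;2]
L+ [5;1;2]
R(2,1)∈J1 [5;2;2]
R(3,4)∈J1 [5;3;2]
P(4,1)∈J1 [5;4;2]
L+ [6;4;2]
R(4,0)∈J1 [6;5;2]
R(2,5)∈J1 [6;6;2]
L+ [7;6;2]
C(6,3)∈J2 [7;6;3]
mobility = 18 − 12 − 3 = 3

M = 3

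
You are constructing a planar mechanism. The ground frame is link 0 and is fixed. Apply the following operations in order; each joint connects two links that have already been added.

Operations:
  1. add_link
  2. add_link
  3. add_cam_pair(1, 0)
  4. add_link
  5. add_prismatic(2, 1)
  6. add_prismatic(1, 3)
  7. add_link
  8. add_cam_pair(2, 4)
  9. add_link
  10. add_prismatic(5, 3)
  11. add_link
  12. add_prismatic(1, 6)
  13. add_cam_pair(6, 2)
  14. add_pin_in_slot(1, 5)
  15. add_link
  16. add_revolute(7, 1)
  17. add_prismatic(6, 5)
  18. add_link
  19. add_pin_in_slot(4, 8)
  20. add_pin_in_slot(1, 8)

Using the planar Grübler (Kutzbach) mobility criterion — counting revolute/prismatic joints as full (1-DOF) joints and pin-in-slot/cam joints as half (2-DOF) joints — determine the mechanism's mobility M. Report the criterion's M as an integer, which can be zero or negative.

(L,J1,J2)=(1,0,0); link0 fixed
link1: (2,0,0)
link2: (3,0,0)
C 1-0 [J2]: (3,0,1)
link3: (4,0,1)
P 2-1 [J1]: (4,1,1)
P 1-3 [J1]: (4,2,1)
link4: (5,2,1)
C 2-4 [J2]: (5,2,2)
link5: (6,2,2)
P 5-3 [J1]: (6,3,2)
link6: (7,3,2)
P 1-6 [J1]: (7,4,2)
C 6-2 [J2]: (7,4,3)
PS 1-5 [J2]: (7,4,4)
link7: (8,4,4)
R 7-1 [J1]: (8,5,4)
P 6-5 [J1]: (8,6,4)
link8: (9,6,4)
PS 4-8 [J2]: (9,6,5)
PS 1-8 [J2]: (9,6,6)
Grübler: 3·8 − 2·6 − 6 = 6

M = 6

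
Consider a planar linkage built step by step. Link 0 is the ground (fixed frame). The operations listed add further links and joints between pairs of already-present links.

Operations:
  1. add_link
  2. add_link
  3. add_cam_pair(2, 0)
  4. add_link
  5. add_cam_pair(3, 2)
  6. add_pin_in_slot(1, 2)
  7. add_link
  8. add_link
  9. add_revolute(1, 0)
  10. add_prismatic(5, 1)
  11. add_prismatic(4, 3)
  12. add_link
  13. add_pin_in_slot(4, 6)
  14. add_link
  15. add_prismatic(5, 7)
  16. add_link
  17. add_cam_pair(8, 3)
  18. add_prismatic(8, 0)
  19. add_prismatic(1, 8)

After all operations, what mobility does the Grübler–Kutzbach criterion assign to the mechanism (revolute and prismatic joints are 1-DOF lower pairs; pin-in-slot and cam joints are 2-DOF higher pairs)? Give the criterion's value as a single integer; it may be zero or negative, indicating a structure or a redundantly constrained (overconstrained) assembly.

M = 7

ground; <1,0,0>
#1 <2,0,0>
#2 <3,0,0>
C:2↔0 J2 <3,0,1>
#3 <4,0,1>
C:3↔2 J2 <4,0,2>
PS:1↔2 J2 <4,0,3>
#4 <5,0,3>
#5 <6,0,3>
R:1↔0 J1 <6,1,3>
P:5↔1 J1 <6,2,3>
P:4↔3 J1 <6,3,3>
#6 <7,3,3>
PS:4↔6 J2 <7,3,4>
#7 <8,3,4>
P:5↔7 J1 <8,4,4>
#8 <9,4,4>
C:8↔3 J2 <9,4,5>
P:8↔0 J1 <9,5,5>
P:1↔8 J1 <9,6,5>
3×8 − 2×6 − 1×5 = 7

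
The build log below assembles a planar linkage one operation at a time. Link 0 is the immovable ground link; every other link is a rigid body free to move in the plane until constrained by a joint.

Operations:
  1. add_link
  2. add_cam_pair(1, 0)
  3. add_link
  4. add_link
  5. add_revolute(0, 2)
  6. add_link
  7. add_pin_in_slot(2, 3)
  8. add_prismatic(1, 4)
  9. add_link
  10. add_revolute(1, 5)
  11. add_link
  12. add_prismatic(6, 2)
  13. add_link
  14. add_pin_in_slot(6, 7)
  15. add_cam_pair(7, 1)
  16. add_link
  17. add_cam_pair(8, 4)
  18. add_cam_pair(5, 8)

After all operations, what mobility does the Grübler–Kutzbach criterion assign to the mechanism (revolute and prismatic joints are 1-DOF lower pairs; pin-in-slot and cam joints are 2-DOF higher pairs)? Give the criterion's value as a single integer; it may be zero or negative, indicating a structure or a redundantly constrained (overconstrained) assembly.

L=1 J1=0 J2=0
add link → L=2 J1=0 J2=0
C@1,0 dof=2 J2 → L=2 J1=0 J2=1
add link → L=3 J1=0 J2=1
add link → L=4 J1=0 J2=1
R@0,2 dof=1 J1 → L=4 J1=1 J2=1
add link → L=5 J1=1 J2=1
PS@2,3 dof=2 J2 → L=5 J1=1 J2=2
P@1,4 dof=1 J1 → L=5 J1=2 J2=2
add link → L=6 J1=2 J2=2
R@1,5 dof=1 J1 → L=6 J1=3 J2=2
add link → L=7 J1=3 J2=2
P@6,2 dof=1 J1 → L=7 J1=4 J2=2
add link → L=8 J1=4 J2=2
PS@6,7 dof=2 J2 → L=8 J1=4 J2=3
C@7,1 dof=2 J2 → L=8 J1=4 J2=4
add link → L=9 J1=4 J2=4
C@8,4 dof=2 J2 → L=9 J1=4 J2=5
C@5,8 dof=2 J2 → L=9 J1=4 J2=6
M=3(L−1)−2J1−J2=3·8−2·4−6=10

M = 10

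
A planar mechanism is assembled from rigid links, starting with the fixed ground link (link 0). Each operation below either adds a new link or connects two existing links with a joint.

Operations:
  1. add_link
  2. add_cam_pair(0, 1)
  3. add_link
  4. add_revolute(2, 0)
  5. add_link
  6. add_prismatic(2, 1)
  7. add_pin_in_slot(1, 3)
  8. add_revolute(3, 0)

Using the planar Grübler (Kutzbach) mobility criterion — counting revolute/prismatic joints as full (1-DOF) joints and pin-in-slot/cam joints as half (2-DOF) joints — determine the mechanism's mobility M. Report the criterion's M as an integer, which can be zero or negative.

(L,J1,J2)=(1,0,0); link0 fixed
link1: (2,0,0)
C 0-1 [J2]: (2,0,1)
link2: (3,0,1)
R 2-0 [J1]: (3,1,1)
link3: (4,1,1)
P 2-1 [J1]: (4,2,1)
PS 1-3 [J2]: (4,2,2)
R 3-0 [J1]: (4,3,2)
Grübler: 3·3 − 2·3 − 2 = 1

M = 1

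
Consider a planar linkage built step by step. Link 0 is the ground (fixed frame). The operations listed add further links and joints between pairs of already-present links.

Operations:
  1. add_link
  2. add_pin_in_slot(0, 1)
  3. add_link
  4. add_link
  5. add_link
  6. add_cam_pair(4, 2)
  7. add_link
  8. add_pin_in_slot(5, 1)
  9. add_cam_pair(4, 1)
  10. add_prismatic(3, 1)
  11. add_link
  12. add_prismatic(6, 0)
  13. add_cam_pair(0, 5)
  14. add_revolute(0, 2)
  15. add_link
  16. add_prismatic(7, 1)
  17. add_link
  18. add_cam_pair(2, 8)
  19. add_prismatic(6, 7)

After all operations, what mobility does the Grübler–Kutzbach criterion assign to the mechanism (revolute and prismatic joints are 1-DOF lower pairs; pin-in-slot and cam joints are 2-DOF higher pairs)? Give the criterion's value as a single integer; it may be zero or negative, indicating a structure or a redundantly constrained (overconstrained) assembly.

M = 8

L=1 J1=0 J2=0
add link → L=2 J1=0 J2=0
PS@0,1 dof=2 J2 → L=2 J1=0 J2=1
add link → L=3 J1=0 J2=1
add link → L=4 J1=0 J2=1
add link → L=5 J1=0 J2=1
C@4,2 dof=2 J2 → L=5 J1=0 J2=2
add link → L=6 J1=0 J2=2
PS@5,1 dof=2 J2 → L=6 J1=0 J2=3
C@4,1 dof=2 J2 → L=6 J1=0 J2=4
P@3,1 dof=1 J1 → L=6 J1=1 J2=4
add link → L=7 J1=1 J2=4
P@6,0 dof=1 J1 → L=7 J1=2 J2=4
C@0,5 dof=2 J2 → L=7 J1=2 J2=5
R@0,2 dof=1 J1 → L=7 J1=3 J2=5
add link → L=8 J1=3 J2=5
P@7,1 dof=1 J1 → L=8 J1=4 J2=5
add link → L=9 J1=4 J2=5
C@2,8 dof=2 J2 → L=9 J1=4 J2=6
P@6,7 dof=1 J1 → L=9 J1=5 J2=6
M=3(L−1)−2J1−J2=3·8−2·5−6=8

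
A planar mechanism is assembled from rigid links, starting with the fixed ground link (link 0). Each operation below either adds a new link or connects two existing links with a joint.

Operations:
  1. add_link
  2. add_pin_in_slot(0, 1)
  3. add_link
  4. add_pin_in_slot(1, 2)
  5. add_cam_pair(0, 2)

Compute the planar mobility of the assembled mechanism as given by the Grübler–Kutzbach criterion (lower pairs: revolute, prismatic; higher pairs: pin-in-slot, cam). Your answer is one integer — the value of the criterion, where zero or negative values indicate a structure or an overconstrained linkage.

M = 3

(L,J1,J2)=(1,0,0); link0 fixed
link1: (2,0,0)
PS 0-1 [J2]: (2,0,1)
link2: (3,0,1)
PS 1-2 [J2]: (3,0,2)
C 0-2 [J2]: (3,0,3)
Grübler: 3·2 − 2·0 − 3 = 3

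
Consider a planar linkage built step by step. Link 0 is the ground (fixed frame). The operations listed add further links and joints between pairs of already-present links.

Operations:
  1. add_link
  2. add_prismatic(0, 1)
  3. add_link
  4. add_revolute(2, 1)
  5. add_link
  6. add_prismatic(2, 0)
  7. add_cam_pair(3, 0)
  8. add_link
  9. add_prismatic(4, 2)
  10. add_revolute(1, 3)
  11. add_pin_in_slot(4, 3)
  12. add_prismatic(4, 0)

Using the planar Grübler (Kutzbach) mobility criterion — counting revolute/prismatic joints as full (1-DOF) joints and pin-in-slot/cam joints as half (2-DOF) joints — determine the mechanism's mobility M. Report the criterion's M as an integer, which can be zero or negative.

M = -2

L=1 J1=0 J2=0
add link → L=2 J1=0 J2=0
P@0,1 dof=1 J1 → L=2 J1=1 J2=0
add link → L=3 J1=1 J2=0
R@2,1 dof=1 J1 → L=3 J1=2 J2=0
add link → L=4 J1=2 J2=0
P@2,0 dof=1 J1 → L=4 J1=3 J2=0
C@3,0 dof=2 J2 → L=4 J1=3 J2=1
add link → L=5 J1=3 J2=1
P@4,2 dof=1 J1 → L=5 J1=4 J2=1
R@1,3 dof=1 J1 → L=5 J1=5 J2=1
PS@4,3 dof=2 J2 → L=5 J1=5 J2=2
P@4,0 dof=1 J1 → L=5 J1=6 J2=2
M=3(L−1)−2J1−J2=3·4−2·6−2=-2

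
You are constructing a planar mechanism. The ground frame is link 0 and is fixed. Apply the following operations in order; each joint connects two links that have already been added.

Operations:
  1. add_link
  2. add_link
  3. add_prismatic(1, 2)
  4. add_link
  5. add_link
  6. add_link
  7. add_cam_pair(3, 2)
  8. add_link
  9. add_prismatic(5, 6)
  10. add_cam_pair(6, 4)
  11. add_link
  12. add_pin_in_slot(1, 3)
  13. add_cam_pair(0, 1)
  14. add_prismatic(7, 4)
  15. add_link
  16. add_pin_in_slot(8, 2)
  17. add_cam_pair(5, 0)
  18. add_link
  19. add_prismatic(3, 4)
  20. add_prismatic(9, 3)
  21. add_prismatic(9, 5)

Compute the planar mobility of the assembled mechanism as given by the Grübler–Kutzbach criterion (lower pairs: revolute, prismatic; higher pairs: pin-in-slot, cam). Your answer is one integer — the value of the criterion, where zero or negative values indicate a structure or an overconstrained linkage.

M = 9

ground; <1,0,0>
#1 <2,0,0>
#2 <3,0,0>
P:1↔2 J1 <3,1,0>
#3 <4,1,0>
#4 <5,1,0>
#5 <6,1,0>
C:3↔2 J2 <6,1,1>
#6 <7,1,1>
P:5↔6 J1 <7,2,1>
C:6↔4 J2 <7,2,2>
#7 <8,2,2>
PS:1↔3 J2 <8,2,3>
C:0↔1 J2 <8,2,4>
P:7↔4 J1 <8,3,4>
#8 <9,3,4>
PS:8↔2 J2 <9,3,5>
C:5↔0 J2 <9,3,6>
#9 <10,3,6>
P:3↔4 J1 <10,4,6>
P:9↔3 J1 <10,5,6>
P:9↔5 J1 <10,6,6>
3×9 − 2×6 − 1×6 = 9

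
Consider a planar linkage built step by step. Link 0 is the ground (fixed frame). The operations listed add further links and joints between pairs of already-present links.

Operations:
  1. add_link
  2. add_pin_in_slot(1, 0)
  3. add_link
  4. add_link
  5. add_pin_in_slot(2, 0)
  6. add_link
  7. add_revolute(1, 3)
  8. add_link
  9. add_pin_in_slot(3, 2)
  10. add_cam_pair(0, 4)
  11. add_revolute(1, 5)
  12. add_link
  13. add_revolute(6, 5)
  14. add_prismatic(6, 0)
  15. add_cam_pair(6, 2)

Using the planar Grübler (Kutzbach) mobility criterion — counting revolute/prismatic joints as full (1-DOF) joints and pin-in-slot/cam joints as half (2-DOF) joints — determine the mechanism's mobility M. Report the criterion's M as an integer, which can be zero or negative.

M = 5

[1;0;0] (link 0 is ground)
L+ [2;0;0]
PS(1,0)∈J2 [2;0;1]
L+ [3;0;1]
L+ [4;0;1]
PS(2,0)∈J2 [4;0;2]
L+ [5;0;2]
R(1,3)∈J1 [5;1;2]
L+ [6;1;2]
PS(3,2)∈J2 [6;1;3]
C(0,4)∈J2 [6;1;4]
R(1,5)∈J1 [6;2;4]
L+ [7;2;4]
R(6,5)∈J1 [7;3;4]
P(6,0)∈J1 [7;4;4]
C(6,2)∈J2 [7;4;5]
mobility = 18 − 8 − 5 = 5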